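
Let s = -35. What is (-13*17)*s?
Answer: 7735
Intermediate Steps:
(-13*17)*s = -13*17*(-35) = -221*(-35) = 7735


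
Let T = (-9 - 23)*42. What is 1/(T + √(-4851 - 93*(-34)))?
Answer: -448/602675 - I*√1689/1808025 ≈ -0.00074335 - 2.2731e-5*I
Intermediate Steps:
T = -1344 (T = -32*42 = -1344)
1/(T + √(-4851 - 93*(-34))) = 1/(-1344 + √(-4851 - 93*(-34))) = 1/(-1344 + √(-4851 + 3162)) = 1/(-1344 + √(-1689)) = 1/(-1344 + I*√1689)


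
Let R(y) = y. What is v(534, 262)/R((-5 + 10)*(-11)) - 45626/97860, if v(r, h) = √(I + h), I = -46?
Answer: -3259/6990 - 6*√6/55 ≈ -0.73345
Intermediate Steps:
v(r, h) = √(-46 + h)
v(534, 262)/R((-5 + 10)*(-11)) - 45626/97860 = √(-46 + 262)/(((-5 + 10)*(-11))) - 45626/97860 = √216/((5*(-11))) - 45626*1/97860 = (6*√6)/(-55) - 3259/6990 = (6*√6)*(-1/55) - 3259/6990 = -6*√6/55 - 3259/6990 = -3259/6990 - 6*√6/55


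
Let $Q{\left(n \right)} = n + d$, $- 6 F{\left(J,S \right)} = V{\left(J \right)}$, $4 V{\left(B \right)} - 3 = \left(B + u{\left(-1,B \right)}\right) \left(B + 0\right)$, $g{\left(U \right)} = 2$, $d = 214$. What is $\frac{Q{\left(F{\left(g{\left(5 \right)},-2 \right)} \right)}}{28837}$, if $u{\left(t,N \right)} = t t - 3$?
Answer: $\frac{1711}{230696} \approx 0.0074167$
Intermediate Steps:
$u{\left(t,N \right)} = -3 + t^{2}$ ($u{\left(t,N \right)} = t^{2} - 3 = -3 + t^{2}$)
$V{\left(B \right)} = \frac{3}{4} + \frac{B \left(-2 + B\right)}{4}$ ($V{\left(B \right)} = \frac{3}{4} + \frac{\left(B - \left(3 - \left(-1\right)^{2}\right)\right) \left(B + 0\right)}{4} = \frac{3}{4} + \frac{\left(B + \left(-3 + 1\right)\right) B}{4} = \frac{3}{4} + \frac{\left(B - 2\right) B}{4} = \frac{3}{4} + \frac{\left(-2 + B\right) B}{4} = \frac{3}{4} + \frac{B \left(-2 + B\right)}{4}$)
$F{\left(J,S \right)} = - \frac{1}{8} - \frac{J^{2}}{24} + \frac{J}{12}$ ($F{\left(J,S \right)} = - \frac{\frac{3}{4} - \frac{J}{2} + \frac{J^{2}}{4}}{6} = - \frac{1}{8} - \frac{J^{2}}{24} + \frac{J}{12}$)
$Q{\left(n \right)} = 214 + n$ ($Q{\left(n \right)} = n + 214 = 214 + n$)
$\frac{Q{\left(F{\left(g{\left(5 \right)},-2 \right)} \right)}}{28837} = \frac{214 - \left(- \frac{1}{24} + \frac{1}{6}\right)}{28837} = \left(214 - \frac{1}{8}\right) \frac{1}{28837} = \frac{1711}{8} \cdot \frac{1}{28837} = \frac{1711}{230696}$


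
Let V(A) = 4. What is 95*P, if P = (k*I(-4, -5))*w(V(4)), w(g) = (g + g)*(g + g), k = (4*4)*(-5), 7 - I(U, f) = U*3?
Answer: -9241600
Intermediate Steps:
I(U, f) = 7 - 3*U (I(U, f) = 7 - U*3 = 7 - 3*U)
k = -80 (k = 16*(-5) = -80)
w(g) = 4*g² (w(g) = (2*g)*(2*g) = 4*g²)
P = -97280 (P = (-80*(7 - 3*(-4)))*(4*4²) = (-80*(7 + 12))*(4*16) = -80*19*64 = -1520*64 = -97280)
95*P = 95*(-97280) = -9241600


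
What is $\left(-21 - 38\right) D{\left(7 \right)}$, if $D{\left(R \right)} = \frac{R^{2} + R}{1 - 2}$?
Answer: $3304$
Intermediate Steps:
$D{\left(R \right)} = - R - R^{2}$ ($D{\left(R \right)} = \frac{R + R^{2}}{-1} = \left(R + R^{2}\right) \left(-1\right) = - R - R^{2}$)
$\left(-21 - 38\right) D{\left(7 \right)} = \left(-21 - 38\right) \left(\left(-1\right) 7 \left(1 + 7\right)\right) = - 59 \left(\left(-1\right) 7 \cdot 8\right) = \left(-59\right) \left(-56\right) = 3304$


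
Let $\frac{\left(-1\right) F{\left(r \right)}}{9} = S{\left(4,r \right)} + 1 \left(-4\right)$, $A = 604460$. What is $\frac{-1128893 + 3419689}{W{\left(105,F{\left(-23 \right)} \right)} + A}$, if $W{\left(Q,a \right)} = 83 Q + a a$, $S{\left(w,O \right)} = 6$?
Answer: $\frac{2290796}{613499} \approx 3.734$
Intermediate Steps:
$F{\left(r \right)} = -18$ ($F{\left(r \right)} = - 9 \left(6 + 1 \left(-4\right)\right) = - 9 \left(6 - 4\right) = \left(-9\right) 2 = -18$)
$W{\left(Q,a \right)} = a^{2} + 83 Q$ ($W{\left(Q,a \right)} = 83 Q + a^{2} = a^{2} + 83 Q$)
$\frac{-1128893 + 3419689}{W{\left(105,F{\left(-23 \right)} \right)} + A} = \frac{-1128893 + 3419689}{\left(\left(-18\right)^{2} + 83 \cdot 105\right) + 604460} = \frac{2290796}{\left(324 + 8715\right) + 604460} = \frac{2290796}{9039 + 604460} = \frac{2290796}{613499}$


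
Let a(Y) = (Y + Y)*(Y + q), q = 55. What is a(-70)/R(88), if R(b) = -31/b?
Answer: -184800/31 ≈ -5961.3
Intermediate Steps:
a(Y) = 2*Y*(55 + Y) (a(Y) = (Y + Y)*(Y + 55) = (2*Y)*(55 + Y) = 2*Y*(55 + Y))
a(-70)/R(88) = (2*(-70)*(55 - 70))/((-31/88)) = (2*(-70)*(-15))/((-31*1/88)) = 2100/(-31/88) = 2100*(-88/31) = -184800/31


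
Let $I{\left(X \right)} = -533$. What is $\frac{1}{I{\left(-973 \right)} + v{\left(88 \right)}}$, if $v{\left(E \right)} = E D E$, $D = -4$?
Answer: $- \frac{1}{31509} \approx -3.1737 \cdot 10^{-5}$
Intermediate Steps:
$v{\left(E \right)} = - 4 E^{2}$ ($v{\left(E \right)} = E \left(-4\right) E = - 4 E E = - 4 E^{2}$)
$\frac{1}{I{\left(-973 \right)} + v{\left(88 \right)}} = \frac{1}{-533 - 4 \cdot 88^{2}} = \frac{1}{-533 - 30976} = \frac{1}{-31509} = - \frac{1}{31509}$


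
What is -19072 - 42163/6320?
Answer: -120577203/6320 ≈ -19079.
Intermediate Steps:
-19072 - 42163/6320 = -120577203/6320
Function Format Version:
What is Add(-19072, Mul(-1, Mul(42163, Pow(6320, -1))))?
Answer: Rational(-120577203, 6320) ≈ -19079.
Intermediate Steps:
Add(-19072, Mul(-1, Mul(42163, Pow(6320, -1)))) = Add(-19072, Mul(-1, Mul(42163, Rational(1, 6320)))) = Add(-19072, Mul(-1, Rational(42163, 6320))) = Add(-19072, Rational(-42163, 6320)) = Rational(-120577203, 6320)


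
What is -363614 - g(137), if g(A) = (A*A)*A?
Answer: -2934967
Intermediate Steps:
g(A) = A³ (g(A) = A²*A = A³)
-363614 - g(137) = -363614 - 1*137³ = -363614 - 1*2571353 = -363614 - 2571353 = -2934967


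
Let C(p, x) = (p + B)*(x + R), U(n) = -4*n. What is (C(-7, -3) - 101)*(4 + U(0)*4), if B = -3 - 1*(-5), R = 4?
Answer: -424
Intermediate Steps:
B = 2 (B = -3 + 5 = 2)
C(p, x) = (2 + p)*(4 + x) (C(p, x) = (p + 2)*(x + 4) = (2 + p)*(4 + x))
(C(-7, -3) - 101)*(4 + U(0)*4) = ((8 + 2*(-3) + 4*(-7) - 7*(-3)) - 101)*(4 - 4*0*4) = ((8 - 6 - 28 + 21) - 101)*(4 + 0*4) = (-5 - 101)*(4 + 0) = -106*4 = -424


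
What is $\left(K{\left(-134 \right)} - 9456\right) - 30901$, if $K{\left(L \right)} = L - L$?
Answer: $-40357$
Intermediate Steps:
$K{\left(L \right)} = 0$
$\left(K{\left(-134 \right)} - 9456\right) - 30901 = \left(0 - 9456\right) - 30901 = -9456 - 30901 = -40357$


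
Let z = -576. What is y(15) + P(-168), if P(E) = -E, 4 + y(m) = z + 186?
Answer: -226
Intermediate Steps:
y(m) = -394 (y(m) = -4 + (-576 + 186) = -4 - 390 = -394)
y(15) + P(-168) = -394 - 1*(-168) = -394 + 168 = -226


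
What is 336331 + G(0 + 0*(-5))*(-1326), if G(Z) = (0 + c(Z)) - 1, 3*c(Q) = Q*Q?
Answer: 337657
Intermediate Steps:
c(Q) = Q²/3 (c(Q) = (Q*Q)/3 = Q²/3)
G(Z) = -1 + Z²/3 (G(Z) = (0 + Z²/3) - 1 = Z²/3 - 1 = -1 + Z²/3)
336331 + G(0 + 0*(-5))*(-1326) = 336331 + (-1 + (0 + 0*(-5))²/3)*(-1326) = 336331 + (-1 + (0 + 0)²/3)*(-1326) = 336331 + (-1 + (⅓)*0²)*(-1326) = 336331 + (-1 + (⅓)*0)*(-1326) = 336331 + (-1 + 0)*(-1326) = 336331 - 1*(-1326) = 336331 + 1326 = 337657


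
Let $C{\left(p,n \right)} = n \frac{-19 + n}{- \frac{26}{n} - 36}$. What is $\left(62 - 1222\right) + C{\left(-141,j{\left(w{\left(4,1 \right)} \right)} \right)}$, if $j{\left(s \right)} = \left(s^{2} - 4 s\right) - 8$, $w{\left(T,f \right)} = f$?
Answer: $- \frac{43283}{37} \approx -1169.8$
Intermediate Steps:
$j{\left(s \right)} = -8 + s^{2} - 4 s$
$C{\left(p,n \right)} = \frac{n \left(-19 + n\right)}{-36 - \frac{26}{n}}$ ($C{\left(p,n \right)} = n \frac{-19 + n}{-36 - \frac{26}{n}} = \frac{n \left(-19 + n\right)}{-36 - \frac{26}{n}}$)
$\left(62 - 1222\right) + C{\left(-141,j{\left(w{\left(4,1 \right)} \right)} \right)} = \left(62 - 1222\right) + \frac{\left(-8 + 1^{2} - 4\right)^{2} \left(19 - \left(-8 + 1^{2} - 4\right)\right)}{2 \left(13 + 18 \left(-8 + 1^{2} - 4\right)\right)} = \left(62 - 1222\right) + \frac{\left(-8 + 1 - 4\right)^{2} \left(19 - \left(-8 + 1 - 4\right)\right)}{2 \left(13 + 18 \left(-8 + 1 - 4\right)\right)} = -1160 + \frac{\left(-11\right)^{2} \left(19 - -11\right)}{2 \left(13 + 18 \left(-11\right)\right)} = -1160 + \frac{1}{2} \cdot 121 \frac{1}{13 - 198} \left(19 + 11\right) = -1160 + \frac{1}{2} \cdot 121 \frac{1}{-185} \cdot 30 = -1160 + \frac{1}{2} \cdot 121 \left(- \frac{1}{185}\right) 30 = -1160 - \frac{363}{37} = - \frac{43283}{37}$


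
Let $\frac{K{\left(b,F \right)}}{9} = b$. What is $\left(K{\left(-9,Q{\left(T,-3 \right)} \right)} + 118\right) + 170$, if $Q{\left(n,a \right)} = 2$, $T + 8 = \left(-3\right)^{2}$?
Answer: $207$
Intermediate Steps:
$T = 1$ ($T = -8 + \left(-3\right)^{2} = -8 + 9 = 1$)
$K{\left(b,F \right)} = 9 b$
$\left(K{\left(-9,Q{\left(T,-3 \right)} \right)} + 118\right) + 170 = \left(9 \left(-9\right) + 118\right) + 170 = \left(-81 + 118\right) + 170 = 37 + 170 = 207$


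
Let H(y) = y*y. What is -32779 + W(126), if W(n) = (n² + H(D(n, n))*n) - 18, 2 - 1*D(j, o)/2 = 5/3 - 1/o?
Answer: -1062325/63 ≈ -16862.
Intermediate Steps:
D(j, o) = ⅔ + 2/o (D(j, o) = 4 - 2*(5/3 - 1/o) = 4 + (-10/3 + 2/o) = ⅔ + 2/o)
H(y) = y²
W(n) = -18 + n² + n*(⅔ + 2/n)² (W(n) = (n² + (⅔ + 2/n)²*n) - 18 = (n² + n*(⅔ + 2/n)²) - 18 = -18 + n² + n*(⅔ + 2/n)²)
-32779 + W(126) = -32779 + (-18 + 126² + (4/9)*(3 + 126)²/126) = -32779 + (-18 + 15876 + (4/9)*(1/126)*129²) = -32779 + (-18 + 15876 + (4/9)*(1/126)*16641) = -32779 + (-18 + 15876 + 3698/63) = -32779 + 1002752/63 = -1062325/63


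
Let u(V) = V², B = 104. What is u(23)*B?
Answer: 55016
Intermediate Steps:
u(23)*B = 23²*104 = 529*104 = 55016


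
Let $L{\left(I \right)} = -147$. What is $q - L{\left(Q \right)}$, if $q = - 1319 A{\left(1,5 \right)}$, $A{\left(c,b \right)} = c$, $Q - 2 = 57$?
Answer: $-1172$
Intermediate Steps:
$Q = 59$ ($Q = 2 + 57 = 59$)
$q = -1319$ ($q = \left(-1319\right) 1 = -1319$)
$q - L{\left(Q \right)} = -1319 - -147 = -1319 + 147 = -1172$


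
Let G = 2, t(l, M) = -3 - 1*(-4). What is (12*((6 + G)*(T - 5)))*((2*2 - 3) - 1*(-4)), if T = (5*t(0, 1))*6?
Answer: 12000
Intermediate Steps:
t(l, M) = 1 (t(l, M) = -3 + 4 = 1)
T = 30 (T = (5*1)*6 = 5*6 = 30)
(12*((6 + G)*(T - 5)))*((2*2 - 3) - 1*(-4)) = (12*((6 + 2)*(30 - 5)))*((2*2 - 3) - 1*(-4)) = (12*(8*25))*((4 - 3) + 4) = (12*200)*(1 + 4) = 2400*5 = 12000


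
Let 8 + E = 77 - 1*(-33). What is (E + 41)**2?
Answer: 20449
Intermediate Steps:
E = 102 (E = -8 + (77 - 1*(-33)) = -8 + (77 + 33) = -8 + 110 = 102)
(E + 41)**2 = (102 + 41)**2 = 143**2 = 20449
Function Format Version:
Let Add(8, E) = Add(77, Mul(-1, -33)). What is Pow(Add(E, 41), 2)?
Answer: 20449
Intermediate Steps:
E = 102 (E = Add(-8, Add(77, Mul(-1, -33))) = Add(-8, Add(77, 33)) = Add(-8, 110) = 102)
Pow(Add(E, 41), 2) = Pow(Add(102, 41), 2) = Pow(143, 2) = 20449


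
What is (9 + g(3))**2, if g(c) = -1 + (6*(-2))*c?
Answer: 784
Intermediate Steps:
g(c) = -1 - 12*c
(9 + g(3))**2 = (9 + (-1 - 12*3))**2 = (9 + (-1 - 36))**2 = (9 - 37)**2 = (-28)**2 = 784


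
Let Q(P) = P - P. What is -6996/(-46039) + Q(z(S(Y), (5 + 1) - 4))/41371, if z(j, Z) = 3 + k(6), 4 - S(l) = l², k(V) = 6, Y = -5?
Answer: 6996/46039 ≈ 0.15196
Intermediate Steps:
S(l) = 4 - l²
z(j, Z) = 9 (z(j, Z) = 3 + 6 = 9)
Q(P) = 0
-6996/(-46039) + Q(z(S(Y), (5 + 1) - 4))/41371 = -6996/(-46039) + 0/41371 = -6996*(-1/46039) + 0*(1/41371) = 6996/46039 + 0 = 6996/46039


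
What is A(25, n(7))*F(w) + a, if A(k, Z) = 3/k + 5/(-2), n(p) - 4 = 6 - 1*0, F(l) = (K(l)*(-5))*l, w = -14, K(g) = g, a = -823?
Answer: 7547/5 ≈ 1509.4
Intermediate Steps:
F(l) = -5*l² (F(l) = (l*(-5))*l = (-5*l)*l = -5*l²)
n(p) = 10 (n(p) = 4 + (6 - 1*0) = 4 + (6 + 0) = 4 + 6 = 10)
A(k, Z) = -5/2 + 3/k (A(k, Z) = 3/k + 5*(-½) = 3/k - 5/2 = -5/2 + 3/k)
A(25, n(7))*F(w) + a = (-5/2 + 3/25)*(-5*(-14)²) - 823 = (-5/2 + 3*(1/25))*(-5*196) - 823 = (-5/2 + 3/25)*(-980) - 823 = -119/50*(-980) - 823 = 11662/5 - 823 = 7547/5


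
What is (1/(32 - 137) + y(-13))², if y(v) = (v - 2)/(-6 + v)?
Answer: 2421136/3980025 ≈ 0.60832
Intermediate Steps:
y(v) = (-2 + v)/(-6 + v)
(1/(32 - 137) + y(-13))² = (1/(32 - 137) + (-2 - 13)/(-6 - 13))² = (1/(-105) - 15/(-19))² = (-1/105 - 1/19*(-15))² = (-1/105 + 15/19)² = (1556/1995)² = 2421136/3980025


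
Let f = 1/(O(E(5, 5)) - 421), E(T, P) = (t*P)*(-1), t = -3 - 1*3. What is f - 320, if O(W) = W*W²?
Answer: -8505279/26579 ≈ -320.00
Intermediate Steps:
t = -6 (t = -3 - 3 = -6)
E(T, P) = 6*P (E(T, P) = -6*P*(-1) = 6*P)
O(W) = W³
f = 1/26579 (f = 1/((6*5)³ - 421) = 1/(30³ - 421) = 1/(27000 - 421) = 1/26579 ≈ 3.7624e-5)
f - 320 = 1/26579 - 320 = -8505279/26579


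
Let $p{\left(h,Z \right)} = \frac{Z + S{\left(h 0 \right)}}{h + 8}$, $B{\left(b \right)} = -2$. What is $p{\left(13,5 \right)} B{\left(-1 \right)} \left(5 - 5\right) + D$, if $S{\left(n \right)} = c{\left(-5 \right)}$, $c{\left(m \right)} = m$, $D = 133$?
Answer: $133$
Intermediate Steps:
$S{\left(n \right)} = -5$
$p{\left(h,Z \right)} = \frac{-5 + Z}{8 + h}$ ($p{\left(h,Z \right)} = \frac{Z - 5}{h + 8} = \frac{-5 + Z}{8 + h}$)
$p{\left(13,5 \right)} B{\left(-1 \right)} \left(5 - 5\right) + D = \frac{-5 + 5}{8 + 13} \left(- 2 \left(5 - 5\right)\right) + 133 = \frac{1}{21} \cdot 0 \left(\left(-2\right) 0\right) + 133 = \frac{1}{21} \cdot 0 \cdot 0 + 133 = 0 \cdot 0 + 133 = 0 + 133 = 133$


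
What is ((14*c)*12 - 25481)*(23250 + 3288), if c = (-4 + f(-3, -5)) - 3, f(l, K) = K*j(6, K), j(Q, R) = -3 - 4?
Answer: -551380026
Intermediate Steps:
j(Q, R) = -7
f(l, K) = -7*K (f(l, K) = K*(-7) = -7*K)
c = 28 (c = (-4 - 7*(-5)) - 3 = (-4 + 35) - 3 = 31 - 3 = 28)
((14*c)*12 - 25481)*(23250 + 3288) = ((14*28)*12 - 25481)*(23250 + 3288) = (392*12 - 25481)*26538 = (4704 - 25481)*26538 = -20777*26538 = -551380026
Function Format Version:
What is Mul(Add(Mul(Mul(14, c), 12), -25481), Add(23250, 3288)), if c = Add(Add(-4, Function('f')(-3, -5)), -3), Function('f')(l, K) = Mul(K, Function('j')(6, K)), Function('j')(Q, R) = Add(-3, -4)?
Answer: -551380026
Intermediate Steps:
Function('j')(Q, R) = -7
Function('f')(l, K) = Mul(-7, K) (Function('f')(l, K) = Mul(K, -7) = Mul(-7, K))
c = 28 (c = Add(Add(-4, Mul(-7, -5)), -3) = Add(Add(-4, 35), -3) = Add(31, -3) = 28)
Mul(Add(Mul(Mul(14, c), 12), -25481), Add(23250, 3288)) = Mul(Add(Mul(Mul(14, 28), 12), -25481), Add(23250, 3288)) = Mul(Add(Mul(392, 12), -25481), 26538) = Mul(Add(4704, -25481), 26538) = Mul(-20777, 26538) = -551380026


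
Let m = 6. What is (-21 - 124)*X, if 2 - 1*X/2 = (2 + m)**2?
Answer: 17980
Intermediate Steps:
X = -124 (X = 4 - 2*(2 + 6)**2 = 4 - 2*8**2 = 4 - 2*64 = 4 - 128 = -124)
(-21 - 124)*X = (-21 - 124)*(-124) = -145*(-124) = 17980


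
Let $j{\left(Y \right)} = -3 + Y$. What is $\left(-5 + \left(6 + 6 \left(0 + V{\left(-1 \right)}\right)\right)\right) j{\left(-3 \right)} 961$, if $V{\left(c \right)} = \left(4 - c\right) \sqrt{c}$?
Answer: $-5766 - 172980 i \approx -5766.0 - 1.7298 \cdot 10^{5} i$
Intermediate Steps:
$V{\left(c \right)} = \sqrt{c} \left(4 - c\right)$
$\left(-5 + \left(6 + 6 \left(0 + V{\left(-1 \right)}\right)\right)\right) j{\left(-3 \right)} 961 = \left(-5 + \left(6 + 6 \left(0 + \sqrt{-1} \left(4 - -1\right)\right)\right)\right) \left(-3 - 3\right) 961 = \left(-5 + \left(6 + 6 \left(0 + i \left(4 + 1\right)\right)\right)\right) \left(-6\right) 961 = \left(-5 + \left(6 + 6 \left(0 + i 5\right)\right)\right) \left(-6\right) 961 = \left(-5 + \left(6 + 6 \left(0 + 5 i\right)\right)\right) \left(-6\right) 961 = \left(-5 + \left(6 + 6 \cdot 5 i\right)\right) \left(-6\right) 961 = \left(-5 + \left(6 + 30 i\right)\right) \left(-6\right) 961 = \left(1 + 30 i\right) \left(-6\right) 961 = \left(-6 - 180 i\right) 961 = -5766 - 172980 i$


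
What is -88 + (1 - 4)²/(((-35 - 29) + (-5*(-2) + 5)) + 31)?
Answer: -177/2 ≈ -88.500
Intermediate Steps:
-88 + (1 - 4)²/(((-35 - 29) + (-5*(-2) + 5)) + 31) = -88 + (-3)²/((-64 + (10 + 5)) + 31) = -88 + 9/((-64 + 15) + 31) = -88 + 9/(-49 + 31) = -88 + 9/(-18) = -88 + 9*(-1/18) = -88 - ½ = -177/2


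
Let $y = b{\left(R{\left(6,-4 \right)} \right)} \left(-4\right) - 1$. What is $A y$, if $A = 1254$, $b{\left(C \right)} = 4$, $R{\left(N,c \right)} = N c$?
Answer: $-21318$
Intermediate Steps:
$y = -17$ ($y = 4 \left(-4\right) - 1 = -16 - 1 = -17$)
$A y = 1254 \left(-17\right) = -21318$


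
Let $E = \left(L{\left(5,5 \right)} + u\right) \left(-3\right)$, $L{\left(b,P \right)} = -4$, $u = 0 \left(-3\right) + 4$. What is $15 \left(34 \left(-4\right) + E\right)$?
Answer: $-2040$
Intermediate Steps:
$u = 4$ ($u = 0 + 4 = 4$)
$E = 0$ ($E = \left(-4 + 4\right) \left(-3\right) = 0 \left(-3\right) = 0$)
$15 \left(34 \left(-4\right) + E\right) = 15 \left(34 \left(-4\right) + 0\right) = 15 \left(-136 + 0\right) = 15 \left(-136\right) = -2040$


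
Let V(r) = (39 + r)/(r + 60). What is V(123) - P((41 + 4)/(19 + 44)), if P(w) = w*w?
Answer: 1121/2989 ≈ 0.37504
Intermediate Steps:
P(w) = w²
V(r) = (39 + r)/(60 + r)
V(123) - P((41 + 4)/(19 + 44)) = (39 + 123)/(60 + 123) - ((41 + 4)/(19 + 44))² = 162/183 - (45/63)² = (1/183)*162 - (45*(1/63))² = 54/61 - (5/7)² = 54/61 - 1*25/49 = 54/61 - 25/49 = 1121/2989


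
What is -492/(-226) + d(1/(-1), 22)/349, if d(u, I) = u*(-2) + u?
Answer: 85967/39437 ≈ 2.1799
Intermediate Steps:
d(u, I) = -u (d(u, I) = -2*u + u = -u)
-492/(-226) + d(1/(-1), 22)/349 = -492/(-226) - 1/(-1)/349 = -492*(-1/226) - 1*(-1)*(1/349) = 246/113 + 1*(1/349) = 246/113 + 1/349 = 85967/39437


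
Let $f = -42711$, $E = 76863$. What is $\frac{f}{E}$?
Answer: $- \frac{14237}{25621} \approx -0.55568$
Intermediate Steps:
$\frac{f}{E} = - \frac{42711}{76863} = \left(-42711\right) \frac{1}{76863} = - \frac{14237}{25621}$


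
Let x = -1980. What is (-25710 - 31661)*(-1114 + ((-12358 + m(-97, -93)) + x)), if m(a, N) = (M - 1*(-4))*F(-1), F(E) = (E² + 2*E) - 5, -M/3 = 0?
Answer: 887873596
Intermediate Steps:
M = 0 (M = -3*0 = 0)
F(E) = -5 + E² + 2*E
m(a, N) = -24 (m(a, N) = (0 - 1*(-4))*(-5 + (-1)² + 2*(-1)) = (0 + 4)*(-5 + 1 - 2) = 4*(-6) = -24)
(-25710 - 31661)*(-1114 + ((-12358 + m(-97, -93)) + x)) = (-25710 - 31661)*(-1114 + ((-12358 - 24) - 1980)) = -57371*(-1114 + (-12382 - 1980)) = -57371*(-1114 - 14362) = -57371*(-15476) = 887873596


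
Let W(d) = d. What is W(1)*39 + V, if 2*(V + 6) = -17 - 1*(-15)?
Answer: 32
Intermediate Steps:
V = -7 (V = -6 + (-17 - 1*(-15))/2 = -6 + (-17 + 15)/2 = -6 + (½)*(-2) = -6 - 1 = -7)
W(1)*39 + V = 1*39 - 7 = 39 - 7 = 32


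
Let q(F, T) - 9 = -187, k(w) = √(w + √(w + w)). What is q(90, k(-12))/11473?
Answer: -178/11473 ≈ -0.015515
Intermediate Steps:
k(w) = √(w + √2*√w) (k(w) = √(w + √(2*w)) = √(w + √2*√w))
q(F, T) = -178 (q(F, T) = 9 - 187 = -178)
q(90, k(-12))/11473 = -178/11473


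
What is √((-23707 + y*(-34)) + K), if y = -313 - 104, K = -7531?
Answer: 2*I*√4265 ≈ 130.61*I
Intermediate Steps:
y = -417
√((-23707 + y*(-34)) + K) = √((-23707 - 417*(-34)) - 7531) = √((-23707 + 14178) - 7531) = √(-9529 - 7531) = √(-17060) = 2*I*√4265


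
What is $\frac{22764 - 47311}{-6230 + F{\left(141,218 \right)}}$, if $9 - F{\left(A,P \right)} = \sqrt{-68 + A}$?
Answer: $\frac{152706887}{38700768} - \frac{24547 \sqrt{73}}{38700768} \approx 3.9404$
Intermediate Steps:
$F{\left(A,P \right)} = 9 - \sqrt{-68 + A}$
$\frac{22764 - 47311}{-6230 + F{\left(141,218 \right)}} = \frac{22764 - 47311}{-6230 + \left(9 - \sqrt{-68 + 141}\right)} = - \frac{24547}{-6230 + \left(9 - \sqrt{73}\right)} = - \frac{24547}{-6221 - \sqrt{73}}$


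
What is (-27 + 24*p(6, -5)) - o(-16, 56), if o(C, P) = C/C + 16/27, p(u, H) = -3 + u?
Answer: 1172/27 ≈ 43.407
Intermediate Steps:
o(C, P) = 43/27 (o(C, P) = 1 + 16*(1/27) = 1 + 16/27 = 43/27)
(-27 + 24*p(6, -5)) - o(-16, 56) = (-27 + 24*(-3 + 6)) - 1*43/27 = (-27 + 24*3) - 43/27 = (-27 + 72) - 43/27 = 45 - 43/27 = 1172/27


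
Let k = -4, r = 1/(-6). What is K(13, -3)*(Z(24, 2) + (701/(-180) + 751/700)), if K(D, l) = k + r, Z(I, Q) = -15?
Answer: 28069/378 ≈ 74.257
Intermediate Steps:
r = -⅙ ≈ -0.16667
K(D, l) = -25/6 (K(D, l) = -4 - ⅙ = -25/6)
K(13, -3)*(Z(24, 2) + (701/(-180) + 751/700)) = -25*(-15 + (701/(-180) + 751/700))/6 = -25*(-15 + (701*(-1/180) + 751*(1/700)))/6 = -25*(-15 + (-701/180 + 751/700))/6 = -25*(-15 - 4444/1575)/6 = -25/6*(-28069/1575) = 28069/378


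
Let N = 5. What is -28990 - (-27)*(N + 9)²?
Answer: -23698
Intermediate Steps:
-28990 - (-27)*(N + 9)² = -28990 - (-27)*(5 + 9)² = -28990 - (-27)*14² = -28990 - (-27)*196 = -28990 - 1*(-5292) = -28990 + 5292 = -23698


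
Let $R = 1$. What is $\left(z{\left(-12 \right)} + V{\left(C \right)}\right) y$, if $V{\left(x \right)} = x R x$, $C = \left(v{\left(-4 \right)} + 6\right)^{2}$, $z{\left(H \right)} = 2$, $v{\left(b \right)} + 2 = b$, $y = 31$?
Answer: $62$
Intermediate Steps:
$v{\left(b \right)} = -2 + b$
$C = 0$ ($C = \left(\left(-2 - 4\right) + 6\right)^{2} = \left(-6 + 6\right)^{2} = 0^{2} = 0$)
$V{\left(x \right)} = x^{2}$ ($V{\left(x \right)} = x 1 x = x x = x^{2}$)
$\left(z{\left(-12 \right)} + V{\left(C \right)}\right) y = \left(2 + 0^{2}\right) 31 = \left(2 + 0\right) 31 = 2 \cdot 31 = 62$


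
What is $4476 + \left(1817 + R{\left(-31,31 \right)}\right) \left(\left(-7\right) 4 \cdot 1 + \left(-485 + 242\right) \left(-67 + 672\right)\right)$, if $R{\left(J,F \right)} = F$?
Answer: $-271730988$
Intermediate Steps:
$4476 + \left(1817 + R{\left(-31,31 \right)}\right) \left(\left(-7\right) 4 \cdot 1 + \left(-485 + 242\right) \left(-67 + 672\right)\right) = 4476 + \left(1817 + 31\right) \left(\left(-7\right) 4 \cdot 1 + \left(-485 + 242\right) \left(-67 + 672\right)\right) = 4476 + 1848 \left(\left(-28\right) 1 - 147015\right) = 4476 + 1848 \left(-28 - 147015\right) = 4476 + 1848 \left(-147043\right) = 4476 - 271735464 = -271730988$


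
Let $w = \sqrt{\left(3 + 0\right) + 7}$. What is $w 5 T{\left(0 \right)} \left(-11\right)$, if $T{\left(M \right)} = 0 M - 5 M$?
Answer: $0$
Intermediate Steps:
$T{\left(M \right)} = - 5 M$ ($T{\left(M \right)} = 0 - 5 M = - 5 M$)
$w = \sqrt{10}$ ($w = \sqrt{3 + 7} = \sqrt{10} \approx 3.1623$)
$w 5 T{\left(0 \right)} \left(-11\right) = \sqrt{10} \cdot 5 \left(\left(-5\right) 0\right) \left(-11\right) = 5 \sqrt{10} \cdot 0 \left(-11\right) = 0 \left(-11\right) = 0$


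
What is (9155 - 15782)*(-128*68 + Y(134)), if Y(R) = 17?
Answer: 57568749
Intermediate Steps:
(9155 - 15782)*(-128*68 + Y(134)) = (9155 - 15782)*(-128*68 + 17) = -6627*(-8704 + 17) = -6627*(-8687) = 57568749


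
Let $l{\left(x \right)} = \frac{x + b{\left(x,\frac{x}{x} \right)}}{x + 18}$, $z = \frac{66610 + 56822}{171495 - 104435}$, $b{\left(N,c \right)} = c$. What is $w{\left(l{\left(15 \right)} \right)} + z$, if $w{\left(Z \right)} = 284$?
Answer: $\frac{4792118}{16765} \approx 285.84$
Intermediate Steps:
$z = \frac{30858}{16765}$ ($z = \frac{123432}{67060} = 123432 \cdot \frac{1}{67060} = \frac{30858}{16765} \approx 1.8406$)
$l{\left(x \right)} = \frac{1 + x}{18 + x}$ ($l{\left(x \right)} = \frac{x + \frac{x}{x}}{x + 18} = \frac{x + 1}{18 + x} = \frac{1 + x}{18 + x}$)
$w{\left(l{\left(15 \right)} \right)} + z = 284 + \frac{30858}{16765} = \frac{4792118}{16765}$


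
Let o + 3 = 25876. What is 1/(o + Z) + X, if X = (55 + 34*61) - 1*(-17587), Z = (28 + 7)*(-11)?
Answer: 502521409/25488 ≈ 19716.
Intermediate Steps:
Z = -385 (Z = 35*(-11) = -385)
o = 25873 (o = -3 + 25876 = 25873)
X = 19716 (X = (55 + 2074) + 17587 = 2129 + 17587 = 19716)
1/(o + Z) + X = 1/(25873 - 385) + 19716 = 1/25488 + 19716 = 502521409/25488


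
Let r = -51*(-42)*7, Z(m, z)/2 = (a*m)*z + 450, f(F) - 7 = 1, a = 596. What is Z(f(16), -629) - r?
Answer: -6012238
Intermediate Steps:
f(F) = 8 (f(F) = 7 + 1 = 8)
Z(m, z) = 900 + 1192*m*z (Z(m, z) = 2*((596*m)*z + 450) = 2*(596*m*z + 450) = 2*(450 + 596*m*z) = 900 + 1192*m*z)
r = 14994 (r = 2142*7 = 14994)
Z(f(16), -629) - r = (900 + 1192*8*(-629)) - 1*14994 = (900 - 5998144) - 14994 = -5997244 - 14994 = -6012238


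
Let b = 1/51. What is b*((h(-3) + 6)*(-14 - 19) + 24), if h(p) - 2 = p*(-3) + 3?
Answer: -212/17 ≈ -12.471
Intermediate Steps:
b = 1/51 ≈ 0.019608
h(p) = 5 - 3*p (h(p) = 2 + (p*(-3) + 3) = 2 + (-3*p + 3) = 2 + (3 - 3*p) = 5 - 3*p)
b*((h(-3) + 6)*(-14 - 19) + 24) = (((5 - 3*(-3)) + 6)*(-14 - 19) + 24)/51 = (((5 + 9) + 6)*(-33) + 24)/51 = ((14 + 6)*(-33) + 24)/51 = (20*(-33) + 24)/51 = (-660 + 24)/51 = (1/51)*(-636) = -212/17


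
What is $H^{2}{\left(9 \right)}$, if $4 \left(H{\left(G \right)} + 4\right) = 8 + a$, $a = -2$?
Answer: $\frac{25}{4} \approx 6.25$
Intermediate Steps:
$H{\left(G \right)} = - \frac{5}{2}$ ($H{\left(G \right)} = -4 + \frac{8 - 2}{4} = -4 + \frac{1}{4} \cdot 6 = -4 + \frac{3}{2} = - \frac{5}{2}$)
$H^{2}{\left(9 \right)} = \left(- \frac{5}{2}\right)^{2} = \frac{25}{4}$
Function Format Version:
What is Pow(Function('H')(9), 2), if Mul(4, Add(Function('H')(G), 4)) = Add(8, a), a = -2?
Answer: Rational(25, 4) ≈ 6.2500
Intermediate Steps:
Function('H')(G) = Rational(-5, 2) (Function('H')(G) = Add(-4, Mul(Rational(1, 4), Add(8, -2))) = Add(-4, Mul(Rational(1, 4), 6)) = Add(-4, Rational(3, 2)) = Rational(-5, 2))
Pow(Function('H')(9), 2) = Pow(Rational(-5, 2), 2) = Rational(25, 4)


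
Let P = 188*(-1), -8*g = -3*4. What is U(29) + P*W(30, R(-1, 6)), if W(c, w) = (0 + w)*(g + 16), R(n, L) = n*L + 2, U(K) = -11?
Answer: 13149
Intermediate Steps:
g = 3/2 (g = -(-3)*4/8 = -⅛*(-12) = 3/2 ≈ 1.5000)
P = -188
R(n, L) = 2 + L*n (R(n, L) = L*n + 2 = 2 + L*n)
W(c, w) = 35*w/2 (W(c, w) = (0 + w)*(3/2 + 16) = w*(35/2) = 35*w/2)
U(29) + P*W(30, R(-1, 6)) = -11 - 3290*(2 + 6*(-1)) = -11 - 3290*(2 - 6) = -11 - 3290*(-4) = -11 - 188*(-70) = -11 + 13160 = 13149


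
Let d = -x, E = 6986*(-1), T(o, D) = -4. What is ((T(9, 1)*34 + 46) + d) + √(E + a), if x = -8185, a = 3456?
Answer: 8095 + I*√3530 ≈ 8095.0 + 59.414*I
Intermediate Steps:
E = -6986
d = 8185 (d = -1*(-8185) = 8185)
((T(9, 1)*34 + 46) + d) + √(E + a) = ((-4*34 + 46) + 8185) + √(-6986 + 3456) = ((-136 + 46) + 8185) + √(-3530) = (-90 + 8185) + I*√3530 = 8095 + I*√3530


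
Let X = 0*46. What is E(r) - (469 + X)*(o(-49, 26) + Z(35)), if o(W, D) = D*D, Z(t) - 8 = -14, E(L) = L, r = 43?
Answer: -314187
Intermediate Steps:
X = 0
Z(t) = -6 (Z(t) = 8 - 14 = -6)
o(W, D) = D²
E(r) - (469 + X)*(o(-49, 26) + Z(35)) = 43 - (469 + 0)*(26² - 6) = 43 - 469*(676 - 6) = 43 - 469*670 = 43 - 1*314230 = 43 - 314230 = -314187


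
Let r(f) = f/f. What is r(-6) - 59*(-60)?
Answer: 3541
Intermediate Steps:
r(f) = 1
r(-6) - 59*(-60) = 1 - 59*(-60) = 1 + 3540 = 3541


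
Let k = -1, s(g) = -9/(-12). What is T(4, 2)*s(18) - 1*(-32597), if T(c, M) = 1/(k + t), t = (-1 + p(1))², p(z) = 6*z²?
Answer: 1043105/32 ≈ 32597.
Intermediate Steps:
s(g) = ¾ (s(g) = -9*(-1/12) = ¾)
t = 25 (t = (-1 + 6*1²)² = (-1 + 6*1)² = (-1 + 6)² = 5² = 25)
T(c, M) = 1/24 (T(c, M) = 1/(-1 + 25) = 1/24)
T(4, 2)*s(18) - 1*(-32597) = (1/24)*(¾) - 1*(-32597) = 1/32 + 32597 = 1043105/32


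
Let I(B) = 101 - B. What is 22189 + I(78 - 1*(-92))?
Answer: 22120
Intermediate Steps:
22189 + I(78 - 1*(-92)) = 22189 + (101 - (78 - 1*(-92))) = 22189 + (101 - (78 + 92)) = 22189 + (101 - 1*170) = 22189 + (101 - 170) = 22189 - 69 = 22120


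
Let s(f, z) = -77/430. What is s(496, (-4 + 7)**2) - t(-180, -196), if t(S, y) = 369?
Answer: -158747/430 ≈ -369.18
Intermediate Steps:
s(f, z) = -77/430 (s(f, z) = -77*1/430 = -77/430)
s(496, (-4 + 7)**2) - t(-180, -196) = -77/430 - 1*369 = -77/430 - 369 = -158747/430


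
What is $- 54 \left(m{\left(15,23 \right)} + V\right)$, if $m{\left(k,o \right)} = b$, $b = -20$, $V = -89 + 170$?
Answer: $-3294$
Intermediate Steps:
$V = 81$
$m{\left(k,o \right)} = -20$
$- 54 \left(m{\left(15,23 \right)} + V\right) = - 54 \left(-20 + 81\right) = \left(-54\right) 61 = -3294$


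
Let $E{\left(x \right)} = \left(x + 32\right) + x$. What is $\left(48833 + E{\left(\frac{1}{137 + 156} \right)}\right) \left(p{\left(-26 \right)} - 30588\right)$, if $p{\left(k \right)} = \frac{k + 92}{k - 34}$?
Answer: $- \frac{4379578180277}{2930} \approx -1.4947 \cdot 10^{9}$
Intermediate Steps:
$p{\left(k \right)} = \frac{92 + k}{-34 + k}$
$E{\left(x \right)} = 32 + 2 x$ ($E{\left(x \right)} = \left(32 + x\right) + x = 32 + 2 x$)
$\left(48833 + E{\left(\frac{1}{137 + 156} \right)}\right) \left(p{\left(-26 \right)} - 30588\right) = \left(48833 + \left(32 + \frac{2}{137 + 156}\right)\right) \left(\frac{92 - 26}{-34 - 26} - 30588\right) = \left(48833 + \left(32 + \frac{2}{293}\right)\right) \left(\frac{1}{-60} \cdot 66 - 30588\right) = \left(48833 + \left(32 + 2 \cdot \frac{1}{293}\right)\right) \left(\left(- \frac{1}{60}\right) 66 - 30588\right) = \left(48833 + \left(32 + \frac{2}{293}\right)\right) \left(- \frac{11}{10} - 30588\right) = \left(48833 + \frac{9378}{293}\right) \left(- \frac{305891}{10}\right) = \frac{14317447}{293} \left(- \frac{305891}{10}\right) = - \frac{4379578180277}{2930}$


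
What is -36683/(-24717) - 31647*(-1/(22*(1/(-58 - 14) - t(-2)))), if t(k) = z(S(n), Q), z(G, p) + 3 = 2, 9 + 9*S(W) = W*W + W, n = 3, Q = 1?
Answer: 2562593617/1754907 ≈ 1460.2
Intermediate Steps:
S(W) = -1 + W/9 + W²/9 (S(W) = -1 + (W*W + W)/9 = -1 + (W² + W)/9 = -1 + (W + W²)/9 = -1 + (W/9 + W²/9) = -1 + W/9 + W²/9)
z(G, p) = -1 (z(G, p) = -3 + 2 = -1)
t(k) = -1
-36683/(-24717) - 31647*(-1/(22*(1/(-58 - 14) - t(-2)))) = -36683/(-24717) - 31647*(-1/(22*(1/(-58 - 14) - 1*(-1)))) = -36683*(-1/24717) - 31647*(-1/(22*(1/(-72) + 1))) = 36683/24717 - 31647*(-1/(22*(-1/72 + 1))) = 36683/24717 - 31647/((71/72)*(-22)) = 36683/24717 - 31647/(-781/36) = 36683/24717 - 31647*(-36/781) = 36683/24717 + 103572/71 = 2562593617/1754907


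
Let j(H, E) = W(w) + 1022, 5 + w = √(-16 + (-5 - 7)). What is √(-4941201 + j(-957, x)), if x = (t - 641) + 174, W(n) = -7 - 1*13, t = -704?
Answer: 3*I*√548911 ≈ 2222.7*I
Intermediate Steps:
w = -5 + 2*I*√7 (w = -5 + √(-16 + (-5 - 7)) = -5 + √(-16 - 12) = -5 + √(-28) = -5 + 2*I*√7 ≈ -5.0 + 5.2915*I)
W(n) = -20 (W(n) = -7 - 13 = -20)
x = -1171 (x = (-704 - 641) + 174 = -1345 + 174 = -1171)
j(H, E) = 1002 (j(H, E) = -20 + 1022 = 1002)
√(-4941201 + j(-957, x)) = √(-4941201 + 1002) = √(-4940199) = 3*I*√548911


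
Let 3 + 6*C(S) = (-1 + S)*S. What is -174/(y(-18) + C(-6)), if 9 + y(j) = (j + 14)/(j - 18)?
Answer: 3132/43 ≈ 72.837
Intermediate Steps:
y(j) = -9 + (14 + j)/(-18 + j) (y(j) = -9 + (j + 14)/(j - 18) = -9 + (14 + j)/(-18 + j))
C(S) = -½ + S*(-1 + S)/6 (C(S) = -½ + ((-1 + S)*S)/6 = -½ + (S*(-1 + S))/6 = -½ + S*(-1 + S)/6)
-174/(y(-18) + C(-6)) = -174/(8*(22 - 1*(-18))/(-18 - 18) + (-½ - ⅙*(-6) + (⅙)*(-6)²)) = -174/(8*(22 + 18)/(-36) + (-½ + 1 + (⅙)*36)) = -174/(8*(-1/36)*40 + (-½ + 1 + 6)) = -174/(-80/9 + 13/2) = -174/(-43/18) = -18/43*(-174) = 3132/43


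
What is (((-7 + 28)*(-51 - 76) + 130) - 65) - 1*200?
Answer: -2802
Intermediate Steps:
(((-7 + 28)*(-51 - 76) + 130) - 65) - 1*200 = ((21*(-127) + 130) - 65) - 200 = ((-2667 + 130) - 65) - 200 = (-2537 - 65) - 200 = -2602 - 200 = -2802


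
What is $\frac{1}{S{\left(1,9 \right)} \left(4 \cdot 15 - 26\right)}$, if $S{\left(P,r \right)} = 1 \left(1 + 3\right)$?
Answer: $\frac{1}{136} \approx 0.0073529$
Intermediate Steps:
$S{\left(P,r \right)} = 4$ ($S{\left(P,r \right)} = 1 \cdot 4 = 4$)
$\frac{1}{S{\left(1,9 \right)} \left(4 \cdot 15 - 26\right)} = \frac{1}{4 \left(4 \cdot 15 - 26\right)} = \frac{1}{4 \left(60 - 26\right)} = \frac{1}{4 \cdot 34} = \frac{1}{136}$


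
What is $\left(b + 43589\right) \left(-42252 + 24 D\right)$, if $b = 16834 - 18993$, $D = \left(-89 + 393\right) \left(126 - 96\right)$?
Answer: $7317698040$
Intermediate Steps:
$D = 9120$ ($D = 304 \left(126 - 96\right) = 304 \cdot 30 = 9120$)
$b = -2159$ ($b = 16834 - 18993 = -2159$)
$\left(b + 43589\right) \left(-42252 + 24 D\right) = \left(-2159 + 43589\right) \left(-42252 + 24 \cdot 9120\right) = 41430 \left(-42252 + 218880\right) = 41430 \cdot 176628 = 7317698040$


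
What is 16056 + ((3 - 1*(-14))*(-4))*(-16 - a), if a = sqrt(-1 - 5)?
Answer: 17144 + 68*I*sqrt(6) ≈ 17144.0 + 166.57*I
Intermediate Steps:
a = I*sqrt(6) (a = sqrt(-6) = I*sqrt(6) ≈ 2.4495*I)
16056 + ((3 - 1*(-14))*(-4))*(-16 - a) = 16056 + ((3 - 1*(-14))*(-4))*(-16 - I*sqrt(6)) = 16056 + ((3 + 14)*(-4))*(-16 - I*sqrt(6)) = 16056 + (17*(-4))*(-16 - I*sqrt(6)) = 16056 - 68*(-16 - I*sqrt(6)) = 16056 + (1088 + 68*I*sqrt(6)) = 17144 + 68*I*sqrt(6)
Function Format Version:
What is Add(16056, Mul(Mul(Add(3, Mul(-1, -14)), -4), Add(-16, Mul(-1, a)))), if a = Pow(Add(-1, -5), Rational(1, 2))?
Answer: Add(17144, Mul(68, I, Pow(6, Rational(1, 2)))) ≈ Add(17144., Mul(166.57, I))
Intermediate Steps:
a = Mul(I, Pow(6, Rational(1, 2))) (a = Pow(-6, Rational(1, 2)) = Mul(I, Pow(6, Rational(1, 2))) ≈ Mul(2.4495, I))
Add(16056, Mul(Mul(Add(3, Mul(-1, -14)), -4), Add(-16, Mul(-1, a)))) = Add(16056, Mul(Mul(Add(3, Mul(-1, -14)), -4), Add(-16, Mul(-1, Mul(I, Pow(6, Rational(1, 2))))))) = Add(16056, Mul(Mul(Add(3, 14), -4), Add(-16, Mul(-1, I, Pow(6, Rational(1, 2)))))) = Add(16056, Mul(Mul(17, -4), Add(-16, Mul(-1, I, Pow(6, Rational(1, 2)))))) = Add(16056, Mul(-68, Add(-16, Mul(-1, I, Pow(6, Rational(1, 2)))))) = Add(16056, Add(1088, Mul(68, I, Pow(6, Rational(1, 2))))) = Add(17144, Mul(68, I, Pow(6, Rational(1, 2))))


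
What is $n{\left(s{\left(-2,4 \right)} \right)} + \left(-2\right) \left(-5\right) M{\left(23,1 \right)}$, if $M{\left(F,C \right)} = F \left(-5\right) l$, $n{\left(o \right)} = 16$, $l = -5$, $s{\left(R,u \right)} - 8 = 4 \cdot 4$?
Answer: $5766$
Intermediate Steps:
$s{\left(R,u \right)} = 24$ ($s{\left(R,u \right)} = 8 + 4 \cdot 4 = 8 + 16 = 24$)
$M{\left(F,C \right)} = 25 F$ ($M{\left(F,C \right)} = F \left(-5\right) \left(-5\right) = - 5 F \left(-5\right) = 25 F$)
$n{\left(s{\left(-2,4 \right)} \right)} + \left(-2\right) \left(-5\right) M{\left(23,1 \right)} = 16 + \left(-2\right) \left(-5\right) 25 \cdot 23 = 16 + 10 \cdot 575 = 16 + 5750 = 5766$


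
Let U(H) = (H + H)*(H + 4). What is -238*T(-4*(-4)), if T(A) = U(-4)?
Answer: 0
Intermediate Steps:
U(H) = 2*H*(4 + H) (U(H) = (2*H)*(4 + H) = 2*H*(4 + H))
T(A) = 0 (T(A) = 2*(-4)*(4 - 4) = 2*(-4)*0 = 0)
-238*T(-4*(-4)) = -238*0 = 0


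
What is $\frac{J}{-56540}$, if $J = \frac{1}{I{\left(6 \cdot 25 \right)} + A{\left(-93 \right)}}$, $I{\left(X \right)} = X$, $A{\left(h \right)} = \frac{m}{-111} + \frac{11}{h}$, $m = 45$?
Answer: $- \frac{3441}{29081235920} \approx -1.1832 \cdot 10^{-7}$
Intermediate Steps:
$A{\left(h \right)} = - \frac{15}{37} + \frac{11}{h}$ ($A{\left(h \right)} = \frac{45}{-111} + \frac{11}{h} = 45 \left(- \frac{1}{111}\right) + \frac{11}{h} = - \frac{15}{37} + \frac{11}{h}$)
$J = \frac{3441}{514348}$ ($J = \frac{1}{6 \cdot 25 - \left(\frac{15}{37} - \frac{11}{-93}\right)} = \frac{1}{150 + \left(- \frac{15}{37} + 11 \left(- \frac{1}{93}\right)\right)} = \frac{1}{150 - \frac{1802}{3441}} = \frac{1}{\frac{514348}{3441}} = \frac{3441}{514348} \approx 0.00669$)
$\frac{J}{-56540} = \frac{3441}{514348 \left(-56540\right)} = \frac{3441}{514348} \left(- \frac{1}{56540}\right) = - \frac{3441}{29081235920}$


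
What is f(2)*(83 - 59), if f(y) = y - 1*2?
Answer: 0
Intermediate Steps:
f(y) = -2 + y (f(y) = y - 2 = -2 + y)
f(2)*(83 - 59) = (-2 + 2)*(83 - 59) = 0*24 = 0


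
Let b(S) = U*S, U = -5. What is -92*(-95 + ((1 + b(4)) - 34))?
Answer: 13616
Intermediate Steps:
b(S) = -5*S
-92*(-95 + ((1 + b(4)) - 34)) = -92*(-95 + ((1 - 5*4) - 34)) = -92*(-95 + ((1 - 20) - 34)) = -92*(-95 + (-19 - 34)) = -92*(-95 - 53) = -92*(-148) = 13616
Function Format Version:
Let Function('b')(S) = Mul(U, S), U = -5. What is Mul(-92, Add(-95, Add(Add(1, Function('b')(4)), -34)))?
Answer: 13616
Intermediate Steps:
Function('b')(S) = Mul(-5, S)
Mul(-92, Add(-95, Add(Add(1, Function('b')(4)), -34))) = Mul(-92, Add(-95, Add(Add(1, Mul(-5, 4)), -34))) = Mul(-92, Add(-95, Add(Add(1, -20), -34))) = Mul(-92, Add(-95, Add(-19, -34))) = Mul(-92, Add(-95, -53)) = Mul(-92, -148) = 13616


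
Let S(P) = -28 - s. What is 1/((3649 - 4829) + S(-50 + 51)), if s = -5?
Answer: -1/1203 ≈ -0.00083125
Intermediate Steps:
S(P) = -23 (S(P) = -28 - 1*(-5) = -28 + 5 = -23)
1/((3649 - 4829) + S(-50 + 51)) = 1/((3649 - 4829) - 23) = 1/(-1180 - 23) = 1/(-1203) = -1/1203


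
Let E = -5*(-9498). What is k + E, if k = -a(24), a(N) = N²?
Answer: 46914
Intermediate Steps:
E = 47490
k = -576 (k = -1*24² = -1*576 = -576)
k + E = -576 + 47490 = 46914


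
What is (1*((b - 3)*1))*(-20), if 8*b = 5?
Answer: 95/2 ≈ 47.500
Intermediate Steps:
b = 5/8 (b = (⅛)*5 = 5/8 ≈ 0.62500)
(1*((b - 3)*1))*(-20) = (1*((5/8 - 3)*1))*(-20) = (1*(-19/8*1))*(-20) = (1*(-19/8))*(-20) = -19/8*(-20) = 95/2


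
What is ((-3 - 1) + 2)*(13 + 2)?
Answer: -30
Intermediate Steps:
((-3 - 1) + 2)*(13 + 2) = (-4 + 2)*15 = -2*15 = -30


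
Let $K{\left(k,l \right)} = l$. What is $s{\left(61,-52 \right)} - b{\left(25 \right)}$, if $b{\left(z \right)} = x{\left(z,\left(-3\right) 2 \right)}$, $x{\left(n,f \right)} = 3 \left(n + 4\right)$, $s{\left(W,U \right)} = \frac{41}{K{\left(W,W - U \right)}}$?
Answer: $- \frac{9790}{113} \approx -86.637$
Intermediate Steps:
$s{\left(W,U \right)} = \frac{41}{W - U}$
$x{\left(n,f \right)} = 12 + 3 n$ ($x{\left(n,f \right)} = 3 \left(4 + n\right) = 12 + 3 n$)
$b{\left(z \right)} = 12 + 3 z$
$s{\left(61,-52 \right)} - b{\left(25 \right)} = - \frac{41}{-52 - 61} - \left(12 + 3 \cdot 25\right) = - \frac{41}{-52 - 61} - \left(12 + 75\right) = - \frac{41}{-113} - 87 = \left(-41\right) \left(- \frac{1}{113}\right) - 87 = \frac{41}{113} - 87 = - \frac{9790}{113}$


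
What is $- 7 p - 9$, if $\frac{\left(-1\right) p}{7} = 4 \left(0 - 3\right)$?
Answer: $-597$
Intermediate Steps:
$p = 84$ ($p = - 7 \cdot 4 \left(0 - 3\right) = - 7 \cdot 4 \left(-3\right) = \left(-7\right) \left(-12\right) = 84$)
$- 7 p - 9 = \left(-7\right) 84 - 9 = -588 - 9 = -597$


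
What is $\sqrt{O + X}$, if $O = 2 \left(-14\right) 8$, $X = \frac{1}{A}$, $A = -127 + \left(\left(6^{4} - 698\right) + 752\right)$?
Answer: $\frac{3 i \sqrt{37226897}}{1223} \approx 14.967 i$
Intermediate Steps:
$A = 1223$ ($A = -127 + \left(\left(1296 - 698\right) + 752\right) = -127 + \left(598 + 752\right) = -127 + 1350 = 1223$)
$X = \frac{1}{1223} \approx 0.00081766$
$O = -224$ ($O = \left(-28\right) 8 = -224$)
$\sqrt{O + X} = \sqrt{-224 + \frac{1}{1223}} = \sqrt{- \frac{273951}{1223}} = \frac{3 i \sqrt{37226897}}{1223}$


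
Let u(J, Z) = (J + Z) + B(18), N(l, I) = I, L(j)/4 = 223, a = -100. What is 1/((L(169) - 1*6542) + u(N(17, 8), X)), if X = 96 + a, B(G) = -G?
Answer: -1/5664 ≈ -0.00017655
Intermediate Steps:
L(j) = 892 (L(j) = 4*223 = 892)
X = -4 (X = 96 - 100 = -4)
u(J, Z) = -18 + J + Z (u(J, Z) = (J + Z) - 1*18 = (J + Z) - 18 = -18 + J + Z)
1/((L(169) - 1*6542) + u(N(17, 8), X)) = 1/((892 - 1*6542) + (-18 + 8 - 4)) = 1/((892 - 6542) - 14) = 1/(-5650 - 14) = 1/(-5664) = -1/5664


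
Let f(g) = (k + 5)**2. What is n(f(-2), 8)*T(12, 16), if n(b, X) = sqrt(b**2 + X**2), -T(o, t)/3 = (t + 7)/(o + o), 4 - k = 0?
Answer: -115*sqrt(265)/8 ≈ -234.01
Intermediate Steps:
k = 4 (k = 4 - 1*0 = 4 + 0 = 4)
T(o, t) = -3*(7 + t)/(2*o) (T(o, t) = -3*(t + 7)/(o + o) = -3*(7 + t)/(2*o))
f(g) = 81 (f(g) = (4 + 5)**2 = 9**2 = 81)
n(b, X) = sqrt(X**2 + b**2)
n(f(-2), 8)*T(12, 16) = sqrt(8**2 + 81**2)*((3/2)*(-7 - 1*16)/12) = sqrt(64 + 6561)*((3/2)*(1/12)*(-7 - 16)) = sqrt(6625)*((3/2)*(1/12)*(-23)) = (5*sqrt(265))*(-23/8) = -115*sqrt(265)/8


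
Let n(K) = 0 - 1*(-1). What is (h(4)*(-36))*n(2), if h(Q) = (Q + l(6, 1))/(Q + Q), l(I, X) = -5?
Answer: 9/2 ≈ 4.5000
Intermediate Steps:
h(Q) = (-5 + Q)/(2*Q) (h(Q) = (Q - 5)/(Q + Q) = (-5 + Q)/((2*Q)) = (-5 + Q)*(1/(2*Q)) = (-5 + Q)/(2*Q))
n(K) = 1 (n(K) = 0 + 1 = 1)
(h(4)*(-36))*n(2) = (((½)*(-5 + 4)/4)*(-36))*1 = (((½)*(¼)*(-1))*(-36))*1 = -⅛*(-36)*1 = (9/2)*1 = 9/2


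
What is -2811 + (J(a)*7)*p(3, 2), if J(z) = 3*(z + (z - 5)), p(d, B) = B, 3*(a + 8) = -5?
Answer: -3833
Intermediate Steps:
a = -29/3 (a = -8 + (⅓)*(-5) = -8 - 5/3 = -29/3 ≈ -9.6667)
J(z) = -15 + 6*z (J(z) = 3*(z + (-5 + z)) = 3*(-5 + 2*z) = -15 + 6*z)
-2811 + (J(a)*7)*p(3, 2) = -2811 + ((-15 + 6*(-29/3))*7)*2 = -2811 + ((-15 - 58)*7)*2 = -2811 - 73*7*2 = -2811 - 511*2 = -2811 - 1022 = -3833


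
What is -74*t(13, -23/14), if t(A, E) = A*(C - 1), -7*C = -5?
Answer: 1924/7 ≈ 274.86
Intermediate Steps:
C = 5/7 (C = -⅐*(-5) = 5/7 ≈ 0.71429)
t(A, E) = -2*A/7 (t(A, E) = A*(5/7 - 1) = A*(-2/7) = -2*A/7)
-74*t(13, -23/14) = -(-148)*13/7 = -74*(-26/7) = 1924/7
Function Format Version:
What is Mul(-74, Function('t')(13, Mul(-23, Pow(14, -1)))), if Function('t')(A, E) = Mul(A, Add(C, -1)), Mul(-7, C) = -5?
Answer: Rational(1924, 7) ≈ 274.86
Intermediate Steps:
C = Rational(5, 7) (C = Mul(Rational(-1, 7), -5) = Rational(5, 7) ≈ 0.71429)
Function('t')(A, E) = Mul(Rational(-2, 7), A) (Function('t')(A, E) = Mul(A, Add(Rational(5, 7), -1)) = Mul(A, Rational(-2, 7)) = Mul(Rational(-2, 7), A))
Mul(-74, Function('t')(13, Mul(-23, Pow(14, -1)))) = Mul(-74, Mul(Rational(-2, 7), 13)) = Mul(-74, Rational(-26, 7)) = Rational(1924, 7)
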